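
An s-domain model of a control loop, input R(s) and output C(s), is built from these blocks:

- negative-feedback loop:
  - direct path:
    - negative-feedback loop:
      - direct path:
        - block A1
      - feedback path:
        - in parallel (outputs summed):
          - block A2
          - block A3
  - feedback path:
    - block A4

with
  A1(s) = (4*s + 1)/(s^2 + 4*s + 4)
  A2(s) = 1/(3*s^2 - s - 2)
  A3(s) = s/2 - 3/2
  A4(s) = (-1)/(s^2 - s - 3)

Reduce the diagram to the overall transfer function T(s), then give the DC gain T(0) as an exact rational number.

Answer: 3/7

Working:
Step 1: parallel reduction of A2, A3: (3*s^3 - 10*s^2 + s + 8)/(6*s^2 - 2*s - 4)
Step 2: collapse the loop (A1 forward, (A2+A3) return): (24*s^3 - 2*s^2 - 18*s - 4)/(18*s^4 - 15*s^3 + 6*s^2 + 9*s - 8)
Step 3: apply the feedback formula to [A1/(1+A1*(A2+A3))], A4: (24*s^5 - 26*s^4 - 88*s^3 + 20*s^2 + 58*s + 12)/(18*s^6 - 33*s^5 - 33*s^4 + 24*s^3 - 33*s^2 - s + 28)
Step 3 gives the overall T(s). Then T(0) = 12/28 = 3/7.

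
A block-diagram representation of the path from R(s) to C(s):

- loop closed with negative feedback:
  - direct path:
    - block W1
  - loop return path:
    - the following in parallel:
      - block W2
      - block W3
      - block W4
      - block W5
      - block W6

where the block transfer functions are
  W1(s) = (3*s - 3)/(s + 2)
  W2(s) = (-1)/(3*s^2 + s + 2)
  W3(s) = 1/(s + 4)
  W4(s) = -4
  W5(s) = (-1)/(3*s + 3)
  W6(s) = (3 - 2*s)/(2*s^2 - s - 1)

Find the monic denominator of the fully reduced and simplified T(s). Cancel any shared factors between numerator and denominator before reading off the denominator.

Reducing step by step:

Step 1: sum the parallel branches W2, W3, W4, W5, W6 gives (-72*s^6 - 354*s^5 - 311*s^4 + 88*s^3 + 279*s^2 + 368*s + 182)/(18*s^6 + 87*s^5 + 57*s^4 - 21*s^3 - 51*s^2 - 66*s - 24)
Step 2: feedback reduction of W1, (W2+W3+W4+W5+W6) gives (-18*s^6 - 87*s^5 - 57*s^4 + 21*s^3 + 51*s^2 + 66*s + 24)/(66*s^6 + 307*s^5 + 187*s^4 - 243*s^3 - 403*s^2 - 436*s - 198)
That last expression is T(s), already simplified. Scaling its denominator by 1/66 (the reciprocal of the leading coefficient) yields the monic denominator.

Answer: s^6 + 307*s^5/66 + 17*s^4/6 - 81*s^3/22 - 403*s^2/66 - 218*s/33 - 3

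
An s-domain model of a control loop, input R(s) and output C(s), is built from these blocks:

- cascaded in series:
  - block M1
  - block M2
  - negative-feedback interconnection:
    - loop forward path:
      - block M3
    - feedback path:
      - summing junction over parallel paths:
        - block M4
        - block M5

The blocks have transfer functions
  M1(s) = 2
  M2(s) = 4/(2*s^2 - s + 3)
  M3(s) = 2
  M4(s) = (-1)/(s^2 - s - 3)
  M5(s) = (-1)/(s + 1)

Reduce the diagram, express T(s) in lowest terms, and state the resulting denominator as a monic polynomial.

Reducing step by step:

[1] reduce the parallel group M4, M5; result (2 - s^2)/(s^3 - 4*s - 3)
[2] reduce the feedback loop with forward M3 and return (M4+M5); result (2*s^3 - 8*s - 6)/(s^3 - 2*s^2 - 4*s + 1)
[3] series reduction of M1, M2, [M3/(1+M3*(M4+M5))]; result (16*s^3 - 64*s - 48)/(2*s^5 - 5*s^4 - 3*s^3 - 13*s + 3)
No further cancellation is possible in the step-3 result, so that is T(s). Its denominator becomes monic after dividing by the leading coefficient 2.

Answer: s^5 - 5*s^4/2 - 3*s^3/2 - 13*s/2 + 3/2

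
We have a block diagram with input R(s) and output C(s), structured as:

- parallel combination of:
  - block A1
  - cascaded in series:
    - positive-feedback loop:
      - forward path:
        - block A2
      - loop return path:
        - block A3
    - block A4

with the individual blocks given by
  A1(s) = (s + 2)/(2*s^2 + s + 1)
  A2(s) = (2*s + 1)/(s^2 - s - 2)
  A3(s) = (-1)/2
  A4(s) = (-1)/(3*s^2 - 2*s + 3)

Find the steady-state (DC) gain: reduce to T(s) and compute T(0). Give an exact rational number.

[1] feedback reduction of A2, A3; result (4*s + 2)/(2*s^2 - 3)
[2] series reduction of [A2/(1-A2*A3)], A4; result (-4*s - 2)/(6*s^4 - 4*s^3 - 3*s^2 + 6*s - 9)
[3] combine A1, ([A2/(1-A2*A3)]*A4) in parallel; result (6*s^5 + 8*s^4 - 19*s^3 - 8*s^2 - 3*s - 20)/(12*s^6 - 2*s^5 - 4*s^4 + 5*s^3 - 15*s^2 - 3*s - 9)
The step-3 result is T(s). Setting s = 0: T(0) = -20/(-9) = 20/9.

Therefore the answer is 20/9.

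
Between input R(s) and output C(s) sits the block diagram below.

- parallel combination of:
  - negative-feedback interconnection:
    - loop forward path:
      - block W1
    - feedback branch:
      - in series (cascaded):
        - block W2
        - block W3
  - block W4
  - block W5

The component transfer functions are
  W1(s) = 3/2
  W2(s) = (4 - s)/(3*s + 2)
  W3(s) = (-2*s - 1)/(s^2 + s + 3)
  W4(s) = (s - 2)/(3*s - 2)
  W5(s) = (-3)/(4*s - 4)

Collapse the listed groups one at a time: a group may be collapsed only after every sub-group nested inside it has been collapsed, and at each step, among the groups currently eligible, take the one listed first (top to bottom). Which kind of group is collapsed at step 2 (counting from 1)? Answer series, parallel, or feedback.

The answer is feedback.

Reasoning:
(1) reduce the series chain W2, W3
(2) feedback reduction of W1, (W2*W3)
(3) reduce the parallel group [W1/(1+W1*(W2*W3))], W4, W5
Step 2: feedback.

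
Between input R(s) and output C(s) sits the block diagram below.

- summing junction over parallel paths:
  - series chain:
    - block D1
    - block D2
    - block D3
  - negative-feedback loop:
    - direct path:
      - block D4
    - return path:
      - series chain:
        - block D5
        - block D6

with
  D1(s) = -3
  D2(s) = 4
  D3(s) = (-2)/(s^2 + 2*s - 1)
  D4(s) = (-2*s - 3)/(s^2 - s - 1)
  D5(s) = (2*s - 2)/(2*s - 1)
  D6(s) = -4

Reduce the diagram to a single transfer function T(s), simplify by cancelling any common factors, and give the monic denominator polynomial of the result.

The answer is s^5 + 17*s^4/2 + 31*s^3/2 - 11*s^2 - 53*s/2 + 23/2.

Reasoning:
(1) reduce the series chain D1, D2, D3; result 24/(s^2 + 2*s - 1)
(2) series reduction of D5, D6; result (8 - 8*s)/(2*s - 1)
(3) apply the feedback formula to D4, (D5*D6); result (-4*s^2 - 4*s + 3)/(2*s^3 + 13*s^2 + 7*s - 23)
(4) parallel reduction of (D1*D2*D3), [D4/(1+D4*(D5*D6))]; result (-4*s^4 + 36*s^3 + 311*s^2 + 178*s - 555)/(2*s^5 + 17*s^4 + 31*s^3 - 22*s^2 - 53*s + 23)
Step 4 gives the fully reduced T(s), with no common factor left to cancel. The denominator's leading coefficient is 2, so divide each of its coefficients by 2 to get the monic form.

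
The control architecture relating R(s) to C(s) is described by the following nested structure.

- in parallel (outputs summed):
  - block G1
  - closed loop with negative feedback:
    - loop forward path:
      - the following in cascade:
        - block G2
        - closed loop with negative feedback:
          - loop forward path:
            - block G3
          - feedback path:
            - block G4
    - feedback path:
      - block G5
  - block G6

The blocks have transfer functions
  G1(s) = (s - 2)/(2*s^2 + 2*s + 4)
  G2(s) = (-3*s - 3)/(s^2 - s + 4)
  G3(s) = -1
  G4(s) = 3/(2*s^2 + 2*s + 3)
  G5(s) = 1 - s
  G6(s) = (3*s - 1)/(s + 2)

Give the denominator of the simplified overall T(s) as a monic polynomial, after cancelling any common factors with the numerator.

(1) close the feedback loop around G3, G4: (-2*s^2 - 2*s - 3)/(2*s^2 + 2*s)
(2) cascade G2, [G3/(1+G3*G4)]: (6*s^2 + 6*s + 9)/(2*s^3 - 2*s^2 + 8*s)
(3) feedback reduction of (G2*[G3/(1+G3*G4)]), G5: (-6*s^2 - 6*s - 9)/(4*s^3 + 2*s^2 - 5*s - 9)
(4) reduce the parallel group G1, [(G2*[G3/(1+G3*G4)])/(1+(G2*[G3/(1+G3*G4)])*G5)], G6: (24*s^6 + 20*s^5 - 28*s^4 - 193*s^3 - 261*s^2 - 170*s)/(8*s^6 + 28*s^5 + 34*s^4 - 78*s^2 - 112*s - 72)
The result of step 4 is T(s) in lowest terms. Its denominator has leading coefficient 8; dividing the denominator through by 8 makes it monic.

Hence the answer: s^6 + 7*s^5/2 + 17*s^4/4 - 39*s^2/4 - 14*s - 9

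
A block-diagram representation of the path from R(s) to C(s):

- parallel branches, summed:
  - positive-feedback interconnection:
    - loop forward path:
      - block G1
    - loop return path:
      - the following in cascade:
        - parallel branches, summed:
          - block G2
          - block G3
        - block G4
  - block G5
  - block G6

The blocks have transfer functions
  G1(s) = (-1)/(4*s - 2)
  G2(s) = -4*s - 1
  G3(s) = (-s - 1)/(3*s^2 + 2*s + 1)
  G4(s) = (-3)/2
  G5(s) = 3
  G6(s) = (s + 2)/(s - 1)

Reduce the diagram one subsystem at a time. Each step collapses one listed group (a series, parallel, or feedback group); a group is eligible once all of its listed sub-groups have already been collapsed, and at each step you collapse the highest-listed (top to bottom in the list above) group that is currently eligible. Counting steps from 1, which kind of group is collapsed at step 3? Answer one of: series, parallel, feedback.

[1] parallel reduction of G2, G3
[2] cascade (G2+G3), G4
[3] reduce the feedback loop with forward G1 and return ((G2+G3)*G4)
[4] reduce the parallel group [G1/(1-G1*((G2+G3)*G4))], G5, G6
The group at step 3 is a feedback group.

Answer: feedback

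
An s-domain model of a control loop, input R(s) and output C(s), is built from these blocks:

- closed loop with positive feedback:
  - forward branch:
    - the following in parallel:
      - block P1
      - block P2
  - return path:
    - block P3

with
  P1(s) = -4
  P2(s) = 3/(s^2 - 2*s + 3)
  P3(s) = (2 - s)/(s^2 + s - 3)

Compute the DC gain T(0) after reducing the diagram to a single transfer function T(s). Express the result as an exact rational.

Reducing step by step:

Step 1 - combine P1, P2 in parallel, giving (-4*s^2 + 8*s - 9)/(s^2 - 2*s + 3)
Step 2 - collapse the loop ((P1+P2) forward, P3 return), giving (-4*s^4 + 4*s^3 + 11*s^2 - 33*s + 27)/(s^4 - 5*s^3 + 14*s^2 - 16*s + 9)
Step 2 gives the overall T(s). Then T(0) = 27/9 = 3.

Answer: 3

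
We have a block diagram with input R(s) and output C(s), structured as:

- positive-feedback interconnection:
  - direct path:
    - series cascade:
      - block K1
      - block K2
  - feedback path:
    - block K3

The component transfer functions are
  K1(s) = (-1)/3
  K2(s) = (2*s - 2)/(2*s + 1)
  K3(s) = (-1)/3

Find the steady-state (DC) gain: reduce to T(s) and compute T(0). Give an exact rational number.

Step 1: reduce the series chain K1, K2; result (2 - 2*s)/(6*s + 3)
Step 2: feedback reduction of (K1*K2), K3; result (6 - 6*s)/(16*s + 11)
The step-2 result is T(s). Setting s = 0: T(0) = 6/11.

Final answer: 6/11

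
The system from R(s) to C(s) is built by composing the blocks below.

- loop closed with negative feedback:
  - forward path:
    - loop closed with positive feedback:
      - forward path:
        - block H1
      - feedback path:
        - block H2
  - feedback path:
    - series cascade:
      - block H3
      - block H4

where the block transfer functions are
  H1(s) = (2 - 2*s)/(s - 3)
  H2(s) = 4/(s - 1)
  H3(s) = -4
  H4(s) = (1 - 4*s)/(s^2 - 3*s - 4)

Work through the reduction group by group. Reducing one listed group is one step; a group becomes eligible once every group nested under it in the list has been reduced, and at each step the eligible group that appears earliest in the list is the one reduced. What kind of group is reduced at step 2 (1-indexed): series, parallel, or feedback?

The answer is series.

Reasoning:
1. collapse the loop (H1 forward, H2 return)
2. reduce the series chain H3, H4
3. apply the feedback formula to [H1/(1-H1*H2)], (H3*H4)
At step 2 the group reduced is series.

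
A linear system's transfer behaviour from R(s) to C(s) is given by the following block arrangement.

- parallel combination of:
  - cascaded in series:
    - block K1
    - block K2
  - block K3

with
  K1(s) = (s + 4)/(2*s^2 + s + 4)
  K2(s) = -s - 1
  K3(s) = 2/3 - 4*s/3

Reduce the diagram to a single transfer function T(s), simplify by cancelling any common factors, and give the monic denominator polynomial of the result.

Step 1. cascade K1, K2; result (-s^2 - 5*s - 4)/(2*s^2 + s + 4)
Step 2. reduce the parallel group (K1*K2), K3; result (-8*s^3 - 3*s^2 - 29*s - 4)/(6*s^2 + 3*s + 12)
No further cancellation is possible in the step-2 result, so that is T(s). Its denominator becomes monic after dividing by the leading coefficient 6.

Hence the answer: s^2 + s/2 + 2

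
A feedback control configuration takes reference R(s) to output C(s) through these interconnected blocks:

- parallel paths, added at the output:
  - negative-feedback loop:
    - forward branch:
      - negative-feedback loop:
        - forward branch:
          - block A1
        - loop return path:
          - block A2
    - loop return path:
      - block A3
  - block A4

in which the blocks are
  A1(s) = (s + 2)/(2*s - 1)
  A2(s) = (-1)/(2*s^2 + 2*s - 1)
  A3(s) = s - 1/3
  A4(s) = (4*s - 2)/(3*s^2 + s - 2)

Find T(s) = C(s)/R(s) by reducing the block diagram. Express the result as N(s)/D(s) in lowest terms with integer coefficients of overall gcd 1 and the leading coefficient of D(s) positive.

Step 1 - reduce the feedback loop with forward A1 and return A2 = (2*s^3 + 6*s^2 + 3*s - 2)/(4*s^3 + 2*s^2 - 5*s - 1)
Step 2 - close the feedback loop around [A1/(1+A1*A2)], A3 = (6*s^3 + 18*s^2 + 9*s - 6)/(6*s^4 + 28*s^3 + 9*s^2 - 24*s - 1)
Step 3 - parallel reduction of [[A1/(1+A1*A2)]/(1+[A1/(1+A1*A2)]*A3)], A4, which is the overall transfer function T(s) = C(s)/R(s) in lowest terms

Answer: (42*s^5 + 160*s^4 + 13*s^3 - 159*s^2 + 20*s + 14)/(18*s^6 + 90*s^5 + 43*s^4 - 119*s^3 - 45*s^2 + 47*s + 2)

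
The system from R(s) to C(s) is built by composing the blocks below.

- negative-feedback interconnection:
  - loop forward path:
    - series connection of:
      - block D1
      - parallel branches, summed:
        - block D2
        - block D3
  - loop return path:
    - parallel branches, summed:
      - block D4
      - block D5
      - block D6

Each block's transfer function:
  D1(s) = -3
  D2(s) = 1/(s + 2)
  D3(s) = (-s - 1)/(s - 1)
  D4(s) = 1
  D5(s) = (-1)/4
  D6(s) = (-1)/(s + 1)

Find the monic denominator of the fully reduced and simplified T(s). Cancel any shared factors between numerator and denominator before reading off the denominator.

The answer is s^3 + 23*s^2/13 + 17*s/13 - 17/13.

Reasoning:
1. add D2, D3 (parallel) gives (-s^2 - 2*s - 3)/(s^2 + s - 2)
2. reduce the series chain D1, (D2+D3) gives (3*s^2 + 6*s + 9)/(s^2 + s - 2)
3. sum the parallel branches D4, D5, D6 gives (3*s - 1)/(4*s + 4)
4. collapse the loop ((D1*(D2+D3)) forward, (D4+D5+D6) return) gives (12*s^3 + 36*s^2 + 60*s + 36)/(13*s^3 + 23*s^2 + 17*s - 17)
Step 4 gives the fully reduced T(s), with no common factor left to cancel. The denominator's leading coefficient is 13, so divide each of its coefficients by 13 to get the monic form.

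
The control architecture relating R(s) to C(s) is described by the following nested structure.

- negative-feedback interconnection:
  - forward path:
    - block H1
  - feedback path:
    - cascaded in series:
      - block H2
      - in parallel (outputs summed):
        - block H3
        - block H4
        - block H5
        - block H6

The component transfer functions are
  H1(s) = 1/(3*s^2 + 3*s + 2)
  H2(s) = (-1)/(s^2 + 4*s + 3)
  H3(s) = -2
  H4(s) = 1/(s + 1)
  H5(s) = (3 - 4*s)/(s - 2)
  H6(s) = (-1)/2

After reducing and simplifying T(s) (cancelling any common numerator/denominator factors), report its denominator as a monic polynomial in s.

[1] parallel reduction of H3, H4, H5, H6: (-13*s^2 + 5*s + 12)/(2*s^2 - 2*s - 4)
[2] combine H2, (H3+H4+H5+H6) in series: (13*s^2 - 5*s - 12)/(2*s^4 + 6*s^3 - 6*s^2 - 22*s - 12)
[3] feedback reduction of H1, (H2*(H3+H4+H5+H6)): (2*s^4 + 6*s^3 - 6*s^2 - 22*s - 12)/(6*s^6 + 24*s^5 + 4*s^4 - 72*s^3 - 101*s^2 - 85*s - 36)
That last expression is T(s), already simplified. Scaling its denominator by 1/6 (the reciprocal of the leading coefficient) yields the monic denominator.

Final answer: s^6 + 4*s^5 + 2*s^4/3 - 12*s^3 - 101*s^2/6 - 85*s/6 - 6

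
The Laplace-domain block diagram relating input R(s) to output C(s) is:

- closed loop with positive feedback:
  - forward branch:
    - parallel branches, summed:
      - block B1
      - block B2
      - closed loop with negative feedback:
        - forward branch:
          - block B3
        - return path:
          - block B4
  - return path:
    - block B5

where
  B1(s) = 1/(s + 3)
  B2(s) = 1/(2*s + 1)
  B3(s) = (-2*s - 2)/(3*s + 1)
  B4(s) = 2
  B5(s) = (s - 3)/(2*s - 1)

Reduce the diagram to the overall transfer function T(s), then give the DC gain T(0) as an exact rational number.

The answer is -2/5.

Reasoning:
1. close the feedback loop around B3, B4 -> (2*s + 2)/(s + 3)
2. combine B1, B2, [B3/(1+B3*B4)] in parallel -> (4*s^2 + 9*s + 6)/(2*s^2 + 7*s + 3)
3. collapse the loop ((B1+B2+[B3/(1+B3*B4)]) forward, B5 return) -> (8*s^3 + 14*s^2 + 3*s - 6)/(15*s^2 + 20*s + 15)
Evaluating the step-3 result (the overall T(s)) at s = 0 gives T(0) = -6/15 = -2/5.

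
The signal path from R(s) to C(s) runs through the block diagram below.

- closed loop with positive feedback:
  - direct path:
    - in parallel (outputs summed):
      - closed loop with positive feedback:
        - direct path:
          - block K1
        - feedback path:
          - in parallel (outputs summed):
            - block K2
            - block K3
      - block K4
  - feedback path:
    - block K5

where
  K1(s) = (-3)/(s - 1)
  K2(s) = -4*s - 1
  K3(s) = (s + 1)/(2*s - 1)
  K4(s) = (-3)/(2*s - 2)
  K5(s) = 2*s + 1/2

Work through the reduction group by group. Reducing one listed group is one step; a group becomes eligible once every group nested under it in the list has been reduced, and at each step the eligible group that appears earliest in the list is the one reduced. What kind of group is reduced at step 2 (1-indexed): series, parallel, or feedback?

Step 1 - sum the parallel branches K2, K3
Step 2 - collapse the loop (K1 forward, (K2+K3) return)
Step 3 - parallel reduction of [K1/(1-K1*(K2+K3))], K4
Step 4 - close the feedback loop around ([K1/(1-K1*(K2+K3))]+K4), K5
The group at step 2 is a feedback group.

Hence the answer: feedback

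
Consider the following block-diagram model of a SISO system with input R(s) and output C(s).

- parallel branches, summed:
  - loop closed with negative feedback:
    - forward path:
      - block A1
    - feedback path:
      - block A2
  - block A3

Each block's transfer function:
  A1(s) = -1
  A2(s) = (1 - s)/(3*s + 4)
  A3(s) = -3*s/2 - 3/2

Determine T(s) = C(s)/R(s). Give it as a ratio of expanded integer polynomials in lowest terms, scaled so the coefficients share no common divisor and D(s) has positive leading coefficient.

The answer is (-12*s^2 - 27*s - 17)/(8*s + 6).

Reasoning:
[1] collapse the loop (A1 forward, A2 return): (-3*s - 4)/(4*s + 3)
[2] reduce the parallel group [A1/(1+A1*A2)], A3; the result is T(s) itself (integer coefficients, no common factor, positive leading denominator coefficient)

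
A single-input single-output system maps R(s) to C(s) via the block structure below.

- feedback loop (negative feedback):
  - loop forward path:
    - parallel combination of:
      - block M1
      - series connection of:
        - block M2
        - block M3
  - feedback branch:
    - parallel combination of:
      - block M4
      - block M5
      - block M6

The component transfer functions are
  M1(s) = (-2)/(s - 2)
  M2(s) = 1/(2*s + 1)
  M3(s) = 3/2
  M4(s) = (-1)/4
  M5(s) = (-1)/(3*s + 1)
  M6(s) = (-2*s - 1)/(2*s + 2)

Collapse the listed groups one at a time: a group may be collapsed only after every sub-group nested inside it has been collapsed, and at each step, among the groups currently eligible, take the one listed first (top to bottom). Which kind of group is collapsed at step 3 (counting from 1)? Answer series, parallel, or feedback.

Answer: parallel

Working:
Step 1 - series reduction of M2, M3
Step 2 - combine M1, (M2*M3) in parallel
Step 3 - sum the parallel branches M4, M5, M6
Step 4 - feedback reduction of (M1+(M2*M3)), (M4+M5+M6)
Step 3: parallel.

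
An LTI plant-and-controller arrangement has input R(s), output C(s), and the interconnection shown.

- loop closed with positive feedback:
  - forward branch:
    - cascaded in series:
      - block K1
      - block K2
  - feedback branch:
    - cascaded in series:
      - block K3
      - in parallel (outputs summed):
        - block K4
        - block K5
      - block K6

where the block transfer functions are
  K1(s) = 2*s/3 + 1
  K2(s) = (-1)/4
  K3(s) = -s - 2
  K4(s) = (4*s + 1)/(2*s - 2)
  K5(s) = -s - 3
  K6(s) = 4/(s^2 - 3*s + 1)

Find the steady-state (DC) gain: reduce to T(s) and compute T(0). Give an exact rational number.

(1) reduce the series chain K1, K2: -s/6 - 1/4
(2) combine K4, K5 in parallel: (7 - 2*s^2)/(2*s - 2)
(3) combine K3, (K4+K5), K6 in series: (4*s^3 + 8*s^2 - 14*s - 28)/(s^3 - 4*s^2 + 4*s - 1)
(4) apply the feedback formula to (K1*K2), (K3*(K4+K5)*K6): (-2*s^4 + 5*s^3 + 4*s^2 - 10*s + 3)/(8*s^4 + 40*s^3 - 52*s^2 - 50*s - 96)
That last expression is T(s); at s = 0 only the constant terms survive, so T(0) = 3/(-96) = -1/32.

Therefore the answer is -1/32.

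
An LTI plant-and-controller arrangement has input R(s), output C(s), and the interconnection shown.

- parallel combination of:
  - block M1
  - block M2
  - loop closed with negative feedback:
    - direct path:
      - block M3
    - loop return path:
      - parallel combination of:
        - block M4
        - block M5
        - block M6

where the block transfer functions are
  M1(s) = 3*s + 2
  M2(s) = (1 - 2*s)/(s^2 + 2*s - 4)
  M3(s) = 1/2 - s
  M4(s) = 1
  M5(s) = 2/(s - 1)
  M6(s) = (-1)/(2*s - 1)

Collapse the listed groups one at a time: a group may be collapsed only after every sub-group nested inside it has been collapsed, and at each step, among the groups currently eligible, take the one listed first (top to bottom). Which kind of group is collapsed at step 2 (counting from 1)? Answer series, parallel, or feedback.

The answer is feedback.

Reasoning:
Step 1 - add M4, M5, M6 (parallel)
Step 2 - collapse the loop (M3 forward, (M4+M5+M6) return)
Step 3 - sum the parallel branches M1, M2, [M3/(1+M3*(M4+M5+M6))]
At step 2 the group reduced is feedback.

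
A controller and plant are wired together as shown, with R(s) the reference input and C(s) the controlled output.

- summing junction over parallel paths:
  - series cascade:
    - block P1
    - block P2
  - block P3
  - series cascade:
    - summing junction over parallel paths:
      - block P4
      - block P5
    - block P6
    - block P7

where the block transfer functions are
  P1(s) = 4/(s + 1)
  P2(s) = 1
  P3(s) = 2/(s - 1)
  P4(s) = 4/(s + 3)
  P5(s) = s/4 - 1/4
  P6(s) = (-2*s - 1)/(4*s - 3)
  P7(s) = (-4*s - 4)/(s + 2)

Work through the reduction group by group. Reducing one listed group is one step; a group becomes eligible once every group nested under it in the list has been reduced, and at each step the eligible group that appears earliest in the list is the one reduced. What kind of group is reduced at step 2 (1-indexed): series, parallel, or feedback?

[1] cascade P1, P2
[2] parallel reduction of P4, P5
[3] multiply (P4+P5), P6, P7 (series)
[4] parallel reduction of (P1*P2), P3, ((P4+P5)*P6*P7)
At step 2 the group reduced is parallel.

Therefore the answer is parallel.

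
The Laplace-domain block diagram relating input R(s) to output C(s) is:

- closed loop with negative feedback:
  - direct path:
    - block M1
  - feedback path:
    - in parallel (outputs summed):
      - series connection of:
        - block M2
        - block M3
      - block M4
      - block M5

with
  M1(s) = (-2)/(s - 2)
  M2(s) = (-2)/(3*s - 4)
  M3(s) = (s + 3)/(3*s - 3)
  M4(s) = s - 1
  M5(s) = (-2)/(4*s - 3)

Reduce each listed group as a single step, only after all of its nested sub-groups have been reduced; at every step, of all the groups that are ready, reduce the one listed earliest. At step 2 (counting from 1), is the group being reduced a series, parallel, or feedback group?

Answer: parallel

Working:
1. cascade M2, M3
2. reduce the parallel group (M2*M3), M4, M5
3. collapse the loop (M1 forward, ((M2*M3)+M4+M5) return)
So the answer for step 2 is parallel.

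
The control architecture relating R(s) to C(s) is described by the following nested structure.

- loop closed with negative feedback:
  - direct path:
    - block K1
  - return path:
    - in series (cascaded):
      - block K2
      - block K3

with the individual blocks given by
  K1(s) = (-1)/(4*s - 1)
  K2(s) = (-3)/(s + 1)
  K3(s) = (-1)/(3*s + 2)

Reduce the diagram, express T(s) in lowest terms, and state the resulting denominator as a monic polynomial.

(1) combine K2, K3 in series -> 3/(3*s^2 + 5*s + 2)
(2) apply the feedback formula to K1, (K2*K3) -> (-3*s^2 - 5*s - 2)/(12*s^3 + 17*s^2 + 3*s - 5)
Step 2 gives the fully reduced T(s), with no common factor left to cancel. The denominator's leading coefficient is 12, so divide each of its coefficients by 12 to get the monic form.

Answer: s^3 + 17*s^2/12 + s/4 - 5/12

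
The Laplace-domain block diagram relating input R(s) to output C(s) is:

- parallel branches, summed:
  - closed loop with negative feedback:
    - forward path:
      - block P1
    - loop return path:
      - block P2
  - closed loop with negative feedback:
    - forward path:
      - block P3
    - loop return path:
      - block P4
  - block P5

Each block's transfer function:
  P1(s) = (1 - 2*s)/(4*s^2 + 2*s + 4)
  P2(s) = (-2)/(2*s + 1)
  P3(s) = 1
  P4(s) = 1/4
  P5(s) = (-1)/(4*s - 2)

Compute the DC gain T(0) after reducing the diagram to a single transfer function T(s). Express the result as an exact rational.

First reduce the diagram to T(s).

[1] feedback reduction of P1, P2 -> (1 - 4*s^2)/(8*s^3 + 8*s^2 + 14*s + 2)
[2] apply the feedback formula to P3, P4 -> 4/5
[3] parallel reduction of [P1/(1+P1*P2)], [P3/(1+P3*P4)], P5 -> (64*s^4 - 28*s^3 + 80*s^2 - 65*s - 18)/(80*s^4 + 40*s^3 + 100*s^2 - 50*s - 10)
DC gain: substitute s = 0 into T(s) from step 3: T(0) = -18/(-10) = 9/5.

Answer: 9/5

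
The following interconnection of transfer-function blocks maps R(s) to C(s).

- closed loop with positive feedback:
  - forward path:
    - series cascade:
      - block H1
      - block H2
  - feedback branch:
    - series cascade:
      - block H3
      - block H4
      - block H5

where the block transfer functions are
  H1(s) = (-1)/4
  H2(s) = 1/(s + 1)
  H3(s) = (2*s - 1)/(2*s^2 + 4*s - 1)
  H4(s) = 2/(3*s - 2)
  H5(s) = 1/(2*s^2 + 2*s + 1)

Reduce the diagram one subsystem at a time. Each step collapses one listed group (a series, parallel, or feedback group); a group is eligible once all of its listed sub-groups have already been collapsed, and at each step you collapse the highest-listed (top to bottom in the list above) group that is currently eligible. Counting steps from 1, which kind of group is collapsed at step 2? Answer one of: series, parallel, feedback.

Step 1: series reduction of H1, H2
Step 2: reduce the series chain H3, H4, H5
Step 3: apply the feedback formula to (H1*H2), (H3*H4*H5)
Step 2 collapses a series group.

Answer: series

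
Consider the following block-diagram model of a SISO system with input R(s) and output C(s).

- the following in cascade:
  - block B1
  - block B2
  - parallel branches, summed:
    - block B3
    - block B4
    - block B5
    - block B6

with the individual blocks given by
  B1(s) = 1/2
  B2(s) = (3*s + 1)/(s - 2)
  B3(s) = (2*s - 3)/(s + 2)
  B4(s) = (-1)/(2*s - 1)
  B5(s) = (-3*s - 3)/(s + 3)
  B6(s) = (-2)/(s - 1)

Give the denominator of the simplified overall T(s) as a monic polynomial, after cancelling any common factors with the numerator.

Answer: s^5 + 3*s^4/2 - 8*s^3 - 9*s^2/2 + 16*s - 6

Working:
Step 1: reduce the parallel group B3, B4, B5, B6, giving (-2*s^4 - 14*s^3 - 35*s^2 + 24*s + 3)/(2*s^4 + 7*s^3 - 2*s^2 - 13*s + 6)
Step 2: multiply B1, B2, (B3+B4+B5+B6) (series), giving (-6*s^5 - 44*s^4 - 119*s^3 + 37*s^2 + 33*s + 3)/(4*s^5 + 6*s^4 - 32*s^3 - 18*s^2 + 64*s - 24)
T(s) is the step-2 result (common factors already cancelled). Leading coefficient of the denominator: 4. Divide through by 4 for the monic polynomial.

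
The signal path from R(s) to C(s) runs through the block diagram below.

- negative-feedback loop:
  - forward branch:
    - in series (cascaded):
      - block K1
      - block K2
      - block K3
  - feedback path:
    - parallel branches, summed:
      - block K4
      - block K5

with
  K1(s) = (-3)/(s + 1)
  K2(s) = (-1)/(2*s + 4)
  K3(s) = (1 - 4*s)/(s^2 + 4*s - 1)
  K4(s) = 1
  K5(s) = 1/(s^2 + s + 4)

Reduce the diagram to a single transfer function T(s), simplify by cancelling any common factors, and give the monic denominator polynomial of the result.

[1] multiply K1, K2, K3 (series) gives (3 - 12*s)/(2*s^4 + 14*s^3 + 26*s^2 + 10*s - 4)
[2] combine K4, K5 in parallel gives (s^2 + s + 5)/(s^2 + s + 4)
[3] collapse the loop ((K1*K2*K3) forward, (K4+K5) return) gives (-12*s^3 - 9*s^2 - 45*s + 12)/(2*s^6 + 16*s^5 + 48*s^4 + 80*s^3 + 101*s^2 - 21*s - 1)
Step 3 gives the fully reduced T(s), with no common factor left to cancel. The denominator's leading coefficient is 2, so divide each of its coefficients by 2 to get the monic form.

Answer: s^6 + 8*s^5 + 24*s^4 + 40*s^3 + 101*s^2/2 - 21*s/2 - 1/2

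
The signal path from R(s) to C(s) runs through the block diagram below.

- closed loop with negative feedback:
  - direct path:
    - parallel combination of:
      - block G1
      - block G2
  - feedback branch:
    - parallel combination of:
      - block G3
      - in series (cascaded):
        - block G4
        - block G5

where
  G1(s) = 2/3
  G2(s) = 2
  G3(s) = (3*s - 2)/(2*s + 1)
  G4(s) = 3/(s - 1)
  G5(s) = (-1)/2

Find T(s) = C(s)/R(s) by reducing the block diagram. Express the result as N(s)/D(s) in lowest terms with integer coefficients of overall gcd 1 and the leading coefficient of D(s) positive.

1. parallel reduction of G1, G2 -> 8/3
2. cascade G4, G5 -> (-3)/(2*s - 2)
3. sum the parallel branches G3, (G4*G5) -> (6*s^2 - 16*s + 1)/(4*s^2 - 2*s - 2)
4. apply the feedback formula to (G1+G2), (G3+(G4*G5)): this yields T(s), and no further normalization is needed

Therefore the answer is (16*s^2 - 8*s - 8)/(30*s^2 - 67*s + 1).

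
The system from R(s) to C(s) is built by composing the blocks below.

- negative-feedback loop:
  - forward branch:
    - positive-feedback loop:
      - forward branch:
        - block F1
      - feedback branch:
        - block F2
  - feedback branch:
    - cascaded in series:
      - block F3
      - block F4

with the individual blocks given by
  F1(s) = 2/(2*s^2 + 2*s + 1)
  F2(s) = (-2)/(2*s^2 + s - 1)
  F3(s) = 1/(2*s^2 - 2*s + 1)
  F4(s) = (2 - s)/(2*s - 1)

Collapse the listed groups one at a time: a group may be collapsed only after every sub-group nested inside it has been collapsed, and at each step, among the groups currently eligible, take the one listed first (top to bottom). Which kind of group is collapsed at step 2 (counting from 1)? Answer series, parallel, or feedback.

Step 1 - feedback reduction of F1, F2
Step 2 - cascade F3, F4
Step 3 - feedback reduction of [F1/(1-F1*F2)], (F3*F4)
Step 2 collapses a series group.

Hence the answer: series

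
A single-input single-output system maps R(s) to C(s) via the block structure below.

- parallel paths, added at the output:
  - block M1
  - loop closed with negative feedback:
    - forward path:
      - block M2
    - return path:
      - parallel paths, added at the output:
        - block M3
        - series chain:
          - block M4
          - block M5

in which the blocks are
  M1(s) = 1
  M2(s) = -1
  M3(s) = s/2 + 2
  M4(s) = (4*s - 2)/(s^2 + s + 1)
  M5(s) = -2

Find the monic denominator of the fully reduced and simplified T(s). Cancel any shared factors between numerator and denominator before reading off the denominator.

(1) cascade M4, M5, giving (4 - 8*s)/(s^2 + s + 1)
(2) sum the parallel branches M3, (M4*M5), giving (s^3 + 5*s^2 - 11*s + 12)/(2*s^2 + 2*s + 2)
(3) apply the feedback formula to M2, (M3+(M4*M5)), giving (2*s^2 + 2*s + 2)/(s^3 + 3*s^2 - 13*s + 10)
(4) parallel reduction of M1, [M2/(1+M2*(M3+(M4*M5)))], giving (s^3 + 5*s^2 - 11*s + 12)/(s^3 + 3*s^2 - 13*s + 10)
Step 4 gives the fully reduced T(s), with no common factor left to cancel. The denominator is already monic (leading coefficient 1).

Answer: s^3 + 3*s^2 - 13*s + 10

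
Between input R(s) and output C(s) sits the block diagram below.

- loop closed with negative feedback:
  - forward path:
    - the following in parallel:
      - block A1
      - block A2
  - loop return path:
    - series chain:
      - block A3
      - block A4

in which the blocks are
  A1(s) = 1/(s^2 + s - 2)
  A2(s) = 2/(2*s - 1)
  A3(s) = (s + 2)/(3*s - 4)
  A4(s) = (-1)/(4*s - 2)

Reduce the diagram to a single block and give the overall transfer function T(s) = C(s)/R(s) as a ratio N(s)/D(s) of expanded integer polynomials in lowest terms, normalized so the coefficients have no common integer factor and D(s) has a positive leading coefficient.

Reducing step by step:

Step 1 - combine A1, A2 in parallel, giving (2*s^2 + 4*s - 5)/(2*s^3 + s^2 - 5*s + 2)
Step 2 - multiply A3, A4 (series), giving (-s - 2)/(12*s^2 - 22*s + 8)
Step 3 - close the feedback loop around (A1+A2), (A3*A4), giving the overall T(s)

Answer: (24*s^4 + 4*s^3 - 132*s^2 + 142*s - 40)/(24*s^5 - 32*s^4 - 68*s^3 + 134*s^2 - 87*s + 26)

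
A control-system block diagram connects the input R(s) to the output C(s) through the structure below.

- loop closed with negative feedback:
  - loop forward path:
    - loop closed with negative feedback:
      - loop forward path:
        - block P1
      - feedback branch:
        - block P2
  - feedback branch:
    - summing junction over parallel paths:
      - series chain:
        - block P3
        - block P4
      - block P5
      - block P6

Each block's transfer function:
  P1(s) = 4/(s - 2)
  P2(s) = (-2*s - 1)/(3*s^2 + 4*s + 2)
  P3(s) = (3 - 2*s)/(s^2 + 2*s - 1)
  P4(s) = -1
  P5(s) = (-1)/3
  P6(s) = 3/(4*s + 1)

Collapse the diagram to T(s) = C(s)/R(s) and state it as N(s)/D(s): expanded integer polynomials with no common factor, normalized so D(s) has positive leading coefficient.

The answer is (144*s^5 + 516*s^4 + 456*s^3 + 84*s^2 - 96*s - 24)/(36*s^6 + 9*s^5 - 16*s^4 - 239*s^3 - 298*s^2 - 262*s - 112).

Reasoning:
[1] reduce the feedback loop with forward P1 and return P2 -> (12*s^2 + 16*s + 8)/(3*s^3 - 2*s^2 - 14*s - 8)
[2] reduce the series chain P3, P4 -> (2*s - 3)/(s^2 + 2*s - 1)
[3] add (P3*P4), P5, P6 (parallel) -> (-4*s^3 + 24*s^2 - 10*s - 17)/(12*s^3 + 27*s^2 - 6*s - 3)
[4] reduce the feedback loop with forward [P1/(1+P1*P2)] and return ((P3*P4)+P5+P6), giving the overall T(s)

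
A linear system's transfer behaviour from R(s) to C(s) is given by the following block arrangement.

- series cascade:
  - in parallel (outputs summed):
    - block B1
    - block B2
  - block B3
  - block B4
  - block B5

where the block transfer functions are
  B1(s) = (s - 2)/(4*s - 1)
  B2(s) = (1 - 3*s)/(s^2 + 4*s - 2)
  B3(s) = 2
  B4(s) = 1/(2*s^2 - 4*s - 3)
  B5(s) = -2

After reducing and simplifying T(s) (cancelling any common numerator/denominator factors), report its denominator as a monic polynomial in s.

Step 1 - combine B1, B2 in parallel: (s^3 - 10*s^2 - 3*s + 3)/(4*s^3 + 15*s^2 - 12*s + 2)
Step 2 - combine (B1+B2), B3, B4, B5 in series: (-4*s^3 + 40*s^2 + 12*s - 12)/(8*s^5 + 14*s^4 - 96*s^3 + 7*s^2 + 28*s - 6)
Step 2 gives the fully reduced T(s), with no common factor left to cancel. The denominator's leading coefficient is 8, so divide each of its coefficients by 8 to get the monic form.

Hence the answer: s^5 + 7*s^4/4 - 12*s^3 + 7*s^2/8 + 7*s/2 - 3/4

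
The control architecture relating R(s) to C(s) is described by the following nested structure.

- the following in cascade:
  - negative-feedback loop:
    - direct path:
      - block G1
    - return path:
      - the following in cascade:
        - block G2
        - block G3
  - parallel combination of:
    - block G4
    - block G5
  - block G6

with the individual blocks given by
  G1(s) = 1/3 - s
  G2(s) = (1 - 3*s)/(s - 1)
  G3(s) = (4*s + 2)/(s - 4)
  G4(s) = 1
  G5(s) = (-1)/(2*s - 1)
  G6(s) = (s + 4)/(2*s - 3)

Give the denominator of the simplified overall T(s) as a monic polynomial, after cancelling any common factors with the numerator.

(1) combine G2, G3 in series = (-12*s^2 - 2*s + 2)/(s^2 - 5*s + 4)
(2) close the feedback loop around G1, (G2*G3) = (-3*s^3 + 16*s^2 - 17*s + 4)/(36*s^3 - 3*s^2 - 23*s + 14)
(3) sum the parallel branches G4, G5 = (2*s - 2)/(2*s - 1)
(4) reduce the series chain [G1/(1+G1*(G2*G3))], (G4+G5), G6 = (-6*s^5 + 14*s^4 + 86*s^3 - 222*s^2 + 160*s - 32)/(144*s^5 - 300*s^4 + 40*s^3 + 231*s^2 - 181*s + 42)
No further cancellation is possible in the step-4 result, so that is T(s). Its denominator becomes monic after dividing by the leading coefficient 144.

Hence the answer: s^5 - 25*s^4/12 + 5*s^3/18 + 77*s^2/48 - 181*s/144 + 7/24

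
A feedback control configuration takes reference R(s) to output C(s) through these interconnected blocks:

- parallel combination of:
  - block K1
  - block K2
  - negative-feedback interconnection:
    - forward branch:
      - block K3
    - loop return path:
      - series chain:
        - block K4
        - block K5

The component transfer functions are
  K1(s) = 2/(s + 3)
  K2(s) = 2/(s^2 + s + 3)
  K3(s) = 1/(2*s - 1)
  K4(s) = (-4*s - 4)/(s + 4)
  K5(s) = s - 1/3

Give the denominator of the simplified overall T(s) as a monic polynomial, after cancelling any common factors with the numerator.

(1) multiply K4, K5 (series), giving (-12*s^2 - 8*s + 4)/(3*s + 12)
(2) collapse the loop (K3 forward, (K4*K5) return), giving (-3*s - 12)/(6*s^2 - 13*s + 8)
(3) combine K1, K2, [K3/(1+K3*(K4*K5))] in parallel, giving (9*s^4 - 26*s^3 - 30*s^2 - 223*s - 12)/(6*s^5 + 11*s^4 - 8*s^3 + 8*s^2 - 69*s + 72)
No further cancellation is possible in the step-3 result, so that is T(s). Its denominator becomes monic after dividing by the leading coefficient 6.

Hence the answer: s^5 + 11*s^4/6 - 4*s^3/3 + 4*s^2/3 - 23*s/2 + 12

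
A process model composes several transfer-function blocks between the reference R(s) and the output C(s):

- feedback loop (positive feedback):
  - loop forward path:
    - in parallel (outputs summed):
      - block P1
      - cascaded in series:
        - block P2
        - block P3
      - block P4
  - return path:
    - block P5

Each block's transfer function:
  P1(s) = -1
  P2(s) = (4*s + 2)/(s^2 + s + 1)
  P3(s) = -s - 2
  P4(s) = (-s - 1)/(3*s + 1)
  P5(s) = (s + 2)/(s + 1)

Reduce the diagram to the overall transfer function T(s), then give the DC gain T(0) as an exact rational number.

Reducing step by step:

[1] reduce the series chain P2, P3 = (-4*s^2 - 10*s - 4)/(s^2 + s + 1)
[2] sum the parallel branches P1, (P2*P3), P4 = (-16*s^3 - 40*s^2 - 28*s - 6)/(3*s^3 + 4*s^2 + 4*s + 1)
[3] feedback reduction of (P1+(P2*P3)+P4), P5 = (-16*s^4 - 56*s^3 - 68*s^2 - 34*s - 6)/(19*s^4 + 79*s^3 + 116*s^2 + 67*s + 13)
Step 3 gives the overall T(s). Then T(0) = -6/13.

Answer: -6/13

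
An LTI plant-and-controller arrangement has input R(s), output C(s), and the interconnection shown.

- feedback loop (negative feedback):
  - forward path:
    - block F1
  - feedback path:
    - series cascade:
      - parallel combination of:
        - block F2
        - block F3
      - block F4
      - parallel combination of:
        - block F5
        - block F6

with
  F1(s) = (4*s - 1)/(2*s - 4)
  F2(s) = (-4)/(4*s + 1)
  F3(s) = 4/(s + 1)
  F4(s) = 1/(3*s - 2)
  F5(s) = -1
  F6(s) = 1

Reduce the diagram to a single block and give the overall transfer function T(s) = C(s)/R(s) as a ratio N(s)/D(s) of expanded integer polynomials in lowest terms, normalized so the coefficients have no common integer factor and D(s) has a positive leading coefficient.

The answer is (4*s - 1)/(2*s - 4).

Reasoning:
[1] sum the parallel branches F2, F3: (12*s)/(4*s^2 + 5*s + 1)
[2] combine F5, F6 in parallel: 0
[3] cascade (F2+F3), F4, (F5+F6): 0
[4] reduce the feedback loop with forward F1 and return ((F2+F3)*F4*(F5+F6)), which is the overall transfer function T(s) = C(s)/R(s) in lowest terms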